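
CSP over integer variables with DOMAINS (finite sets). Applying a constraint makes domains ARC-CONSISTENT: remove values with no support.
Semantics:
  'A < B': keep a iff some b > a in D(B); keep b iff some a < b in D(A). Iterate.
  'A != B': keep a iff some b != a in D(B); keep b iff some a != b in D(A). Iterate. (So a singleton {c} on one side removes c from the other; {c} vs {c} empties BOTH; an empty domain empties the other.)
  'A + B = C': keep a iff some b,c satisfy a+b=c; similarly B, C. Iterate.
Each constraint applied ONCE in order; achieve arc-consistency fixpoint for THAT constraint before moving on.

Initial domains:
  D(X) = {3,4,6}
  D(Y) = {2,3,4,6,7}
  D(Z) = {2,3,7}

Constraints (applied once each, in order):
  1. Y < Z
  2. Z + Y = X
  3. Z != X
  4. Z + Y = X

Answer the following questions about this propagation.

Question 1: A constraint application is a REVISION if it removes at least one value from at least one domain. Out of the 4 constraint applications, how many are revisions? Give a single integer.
Answer: 2

Derivation:
Constraint 1 (Y < Z) on D(Y)={2,3,4,6,7} D(Z)={2,3,7}: Y {2,3,4,6,7}->{2,3,4,6}; Z {2,3,7}->{3,7} => REVISION
Constraint 2 (Z + Y = X) on D(Z)={3,7} D(Y)={2,3,4,6} D(X)={3,4,6}: Z {3,7}->{3}; Y {2,3,4,6}->{3}; X {3,4,6}->{6} => REVISION
Constraint 3 (Z != X) on D(Z)={3} D(X)={6}: no change => not a revision
Constraint 4 (Z + Y = X) on D(Z)={3} D(Y)={3} D(X)={6}: no change => not a revision
Total revisions = 2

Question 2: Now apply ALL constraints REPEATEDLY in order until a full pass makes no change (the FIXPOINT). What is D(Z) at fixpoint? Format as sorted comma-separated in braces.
Answer: {}

Derivation:
pass 0 (initial): D(Z)={2,3,7}
pass 1: X {3,4,6}->{6}; Y {2,3,4,6,7}->{3}; Z {2,3,7}->{3}
pass 2: X {6}->{}; Y {3}->{}; Z {3}->{}
pass 3: no change
Fixpoint after 3 passes: D(Z) = {}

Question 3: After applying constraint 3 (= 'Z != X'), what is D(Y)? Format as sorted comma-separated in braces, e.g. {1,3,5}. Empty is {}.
Answer: {3}

Derivation:
Constraint 1 (Y < Z) on D(Y)={2,3,4,6,7} D(Z)={2,3,7}: Y {2,3,4,6,7}->{2,3,4,6}; Z {2,3,7}->{3,7}
Constraint 2 (Z + Y = X) on D(Z)={3,7} D(Y)={2,3,4,6} D(X)={3,4,6}: Z {3,7}->{3}; Y {2,3,4,6}->{3}; X {3,4,6}->{6}
Constraint 3 (Z != X) on D(Z)={3} D(X)={6}: no change
So after constraint 3: D(Y) = {3}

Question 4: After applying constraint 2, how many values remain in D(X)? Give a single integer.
Answer: 1

Derivation:
Constraint 1 (Y < Z) on D(Y)={2,3,4,6,7} D(Z)={2,3,7}: Y {2,3,4,6,7}->{2,3,4,6}; Z {2,3,7}->{3,7}
Constraint 2 (Z + Y = X) on D(Z)={3,7} D(Y)={2,3,4,6} D(X)={3,4,6}: Z {3,7}->{3}; Y {2,3,4,6}->{3}; X {3,4,6}->{6}
So after constraint 2: D(X)={6}, size = 1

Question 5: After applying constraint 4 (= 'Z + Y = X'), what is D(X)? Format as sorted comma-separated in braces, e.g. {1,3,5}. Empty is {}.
Answer: {6}

Derivation:
Constraint 1 (Y < Z) on D(Y)={2,3,4,6,7} D(Z)={2,3,7}: Y {2,3,4,6,7}->{2,3,4,6}; Z {2,3,7}->{3,7}
Constraint 2 (Z + Y = X) on D(Z)={3,7} D(Y)={2,3,4,6} D(X)={3,4,6}: Z {3,7}->{3}; Y {2,3,4,6}->{3}; X {3,4,6}->{6}
Constraint 3 (Z != X) on D(Z)={3} D(X)={6}: no change
Constraint 4 (Z + Y = X) on D(Z)={3} D(Y)={3} D(X)={6}: no change
So after constraint 4: D(X) = {6}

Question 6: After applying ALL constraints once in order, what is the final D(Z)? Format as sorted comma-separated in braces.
Constraint 1 (Y < Z) on D(Y)={2,3,4,6,7} D(Z)={2,3,7}: Y {2,3,4,6,7}->{2,3,4,6}; Z {2,3,7}->{3,7}
Constraint 2 (Z + Y = X) on D(Z)={3,7} D(Y)={2,3,4,6} D(X)={3,4,6}: Z {3,7}->{3}; Y {2,3,4,6}->{3}; X {3,4,6}->{6}
Constraint 3 (Z != X) on D(Z)={3} D(X)={6}: no change
Constraint 4 (Z + Y = X) on D(Z)={3} D(Y)={3} D(X)={6}: no change
So after all 4 constraints: D(Z) = {3}

Answer: {3}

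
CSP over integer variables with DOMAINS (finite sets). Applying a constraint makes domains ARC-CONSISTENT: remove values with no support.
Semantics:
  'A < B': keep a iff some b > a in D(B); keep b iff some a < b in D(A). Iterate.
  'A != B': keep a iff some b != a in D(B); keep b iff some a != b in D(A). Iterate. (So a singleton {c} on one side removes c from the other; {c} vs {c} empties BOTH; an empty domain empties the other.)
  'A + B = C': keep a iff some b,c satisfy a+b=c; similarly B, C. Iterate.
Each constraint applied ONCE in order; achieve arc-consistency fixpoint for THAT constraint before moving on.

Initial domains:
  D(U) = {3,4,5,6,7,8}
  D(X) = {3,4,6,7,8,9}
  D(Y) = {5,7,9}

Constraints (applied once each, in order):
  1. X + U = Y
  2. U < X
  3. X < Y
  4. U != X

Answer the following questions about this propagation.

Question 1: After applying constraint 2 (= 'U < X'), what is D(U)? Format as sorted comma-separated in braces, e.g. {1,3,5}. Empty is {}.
Constraint 1 (X + U = Y) on D(X)={3,4,6,7,8,9} D(U)={3,4,5,6,7,8} D(Y)={5,7,9}: X {3,4,6,7,8,9}->{3,4,6}; U {3,4,5,6,7,8}->{3,4,5,6}; Y {5,7,9}->{7,9}
Constraint 2 (U < X) on D(U)={3,4,5,6} D(X)={3,4,6}: U {3,4,5,6}->{3,4,5}; X {3,4,6}->{4,6}
So after constraint 2: D(U) = {3,4,5}

Answer: {3,4,5}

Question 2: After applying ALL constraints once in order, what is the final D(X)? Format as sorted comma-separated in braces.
Answer: {4,6}

Derivation:
Constraint 1 (X + U = Y) on D(X)={3,4,6,7,8,9} D(U)={3,4,5,6,7,8} D(Y)={5,7,9}: X {3,4,6,7,8,9}->{3,4,6}; U {3,4,5,6,7,8}->{3,4,5,6}; Y {5,7,9}->{7,9}
Constraint 2 (U < X) on D(U)={3,4,5,6} D(X)={3,4,6}: U {3,4,5,6}->{3,4,5}; X {3,4,6}->{4,6}
Constraint 3 (X < Y) on D(X)={4,6} D(Y)={7,9}: no change
Constraint 4 (U != X) on D(U)={3,4,5} D(X)={4,6}: no change
So after all 4 constraints: D(X) = {4,6}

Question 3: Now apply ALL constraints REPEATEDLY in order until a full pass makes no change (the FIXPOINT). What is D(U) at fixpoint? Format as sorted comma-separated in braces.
pass 0 (initial): D(U)={3,4,5,6,7,8}
pass 1: U {3,4,5,6,7,8}->{3,4,5}; X {3,4,6,7,8,9}->{4,6}; Y {5,7,9}->{7,9}
pass 2: U {3,4,5}->{3,5}
pass 3: no change
Fixpoint after 3 passes: D(U) = {3,5}

Answer: {3,5}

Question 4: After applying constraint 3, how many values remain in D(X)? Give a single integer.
Constraint 1 (X + U = Y) on D(X)={3,4,6,7,8,9} D(U)={3,4,5,6,7,8} D(Y)={5,7,9}: X {3,4,6,7,8,9}->{3,4,6}; U {3,4,5,6,7,8}->{3,4,5,6}; Y {5,7,9}->{7,9}
Constraint 2 (U < X) on D(U)={3,4,5,6} D(X)={3,4,6}: U {3,4,5,6}->{3,4,5}; X {3,4,6}->{4,6}
Constraint 3 (X < Y) on D(X)={4,6} D(Y)={7,9}: no change
So after constraint 3: D(X)={4,6}, size = 2

Answer: 2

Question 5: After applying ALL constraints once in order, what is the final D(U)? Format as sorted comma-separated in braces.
Answer: {3,4,5}

Derivation:
Constraint 1 (X + U = Y) on D(X)={3,4,6,7,8,9} D(U)={3,4,5,6,7,8} D(Y)={5,7,9}: X {3,4,6,7,8,9}->{3,4,6}; U {3,4,5,6,7,8}->{3,4,5,6}; Y {5,7,9}->{7,9}
Constraint 2 (U < X) on D(U)={3,4,5,6} D(X)={3,4,6}: U {3,4,5,6}->{3,4,5}; X {3,4,6}->{4,6}
Constraint 3 (X < Y) on D(X)={4,6} D(Y)={7,9}: no change
Constraint 4 (U != X) on D(U)={3,4,5} D(X)={4,6}: no change
So after all 4 constraints: D(U) = {3,4,5}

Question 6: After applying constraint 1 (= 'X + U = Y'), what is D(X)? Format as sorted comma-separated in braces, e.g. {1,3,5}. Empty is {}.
Answer: {3,4,6}

Derivation:
Constraint 1 (X + U = Y) on D(X)={3,4,6,7,8,9} D(U)={3,4,5,6,7,8} D(Y)={5,7,9}: X {3,4,6,7,8,9}->{3,4,6}; U {3,4,5,6,7,8}->{3,4,5,6}; Y {5,7,9}->{7,9}
So after constraint 1: D(X) = {3,4,6}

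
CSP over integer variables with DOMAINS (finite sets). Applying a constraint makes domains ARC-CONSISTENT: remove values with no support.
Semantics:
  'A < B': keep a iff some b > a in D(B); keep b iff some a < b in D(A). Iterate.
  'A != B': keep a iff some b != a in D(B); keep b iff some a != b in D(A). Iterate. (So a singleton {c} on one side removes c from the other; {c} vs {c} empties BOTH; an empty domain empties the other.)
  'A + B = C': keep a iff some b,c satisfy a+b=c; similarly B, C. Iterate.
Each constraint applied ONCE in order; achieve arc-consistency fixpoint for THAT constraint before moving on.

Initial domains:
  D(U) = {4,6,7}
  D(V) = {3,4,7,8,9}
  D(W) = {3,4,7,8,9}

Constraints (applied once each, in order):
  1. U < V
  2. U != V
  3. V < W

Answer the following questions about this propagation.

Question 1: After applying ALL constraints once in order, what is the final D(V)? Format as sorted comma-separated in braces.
Answer: {7,8}

Derivation:
Constraint 1 (U < V) on D(U)={4,6,7} D(V)={3,4,7,8,9}: V {3,4,7,8,9}->{7,8,9}
Constraint 2 (U != V) on D(U)={4,6,7} D(V)={7,8,9}: no change
Constraint 3 (V < W) on D(V)={7,8,9} D(W)={3,4,7,8,9}: V {7,8,9}->{7,8}; W {3,4,7,8,9}->{8,9}
So after all 3 constraints: D(V) = {7,8}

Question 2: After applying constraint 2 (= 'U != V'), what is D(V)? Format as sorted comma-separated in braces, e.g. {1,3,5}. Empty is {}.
Constraint 1 (U < V) on D(U)={4,6,7} D(V)={3,4,7,8,9}: V {3,4,7,8,9}->{7,8,9}
Constraint 2 (U != V) on D(U)={4,6,7} D(V)={7,8,9}: no change
So after constraint 2: D(V) = {7,8,9}

Answer: {7,8,9}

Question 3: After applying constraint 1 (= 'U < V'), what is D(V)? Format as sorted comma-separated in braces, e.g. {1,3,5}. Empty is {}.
Answer: {7,8,9}

Derivation:
Constraint 1 (U < V) on D(U)={4,6,7} D(V)={3,4,7,8,9}: V {3,4,7,8,9}->{7,8,9}
So after constraint 1: D(V) = {7,8,9}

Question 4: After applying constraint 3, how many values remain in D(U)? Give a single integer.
Constraint 1 (U < V) on D(U)={4,6,7} D(V)={3,4,7,8,9}: V {3,4,7,8,9}->{7,8,9}
Constraint 2 (U != V) on D(U)={4,6,7} D(V)={7,8,9}: no change
Constraint 3 (V < W) on D(V)={7,8,9} D(W)={3,4,7,8,9}: V {7,8,9}->{7,8}; W {3,4,7,8,9}->{8,9}
So after constraint 3: D(U)={4,6,7}, size = 3

Answer: 3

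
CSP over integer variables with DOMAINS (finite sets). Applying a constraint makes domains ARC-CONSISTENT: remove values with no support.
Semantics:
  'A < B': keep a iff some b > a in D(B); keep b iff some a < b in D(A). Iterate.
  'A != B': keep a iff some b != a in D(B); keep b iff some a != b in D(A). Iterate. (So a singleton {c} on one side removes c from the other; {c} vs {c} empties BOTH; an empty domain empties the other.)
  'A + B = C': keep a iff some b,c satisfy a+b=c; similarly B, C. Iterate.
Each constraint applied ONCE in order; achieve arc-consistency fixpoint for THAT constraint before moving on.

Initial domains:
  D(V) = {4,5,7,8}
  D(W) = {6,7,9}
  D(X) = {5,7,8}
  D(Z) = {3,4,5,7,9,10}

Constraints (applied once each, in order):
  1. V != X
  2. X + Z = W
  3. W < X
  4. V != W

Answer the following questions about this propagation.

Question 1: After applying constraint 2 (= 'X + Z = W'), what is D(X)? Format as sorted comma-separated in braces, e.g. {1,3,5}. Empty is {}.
Answer: {5}

Derivation:
Constraint 1 (V != X) on D(V)={4,5,7,8} D(X)={5,7,8}: no change
Constraint 2 (X + Z = W) on D(X)={5,7,8} D(Z)={3,4,5,7,9,10} D(W)={6,7,9}: X {5,7,8}->{5}; Z {3,4,5,7,9,10}->{4}; W {6,7,9}->{9}
So after constraint 2: D(X) = {5}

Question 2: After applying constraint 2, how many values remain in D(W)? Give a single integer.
Constraint 1 (V != X) on D(V)={4,5,7,8} D(X)={5,7,8}: no change
Constraint 2 (X + Z = W) on D(X)={5,7,8} D(Z)={3,4,5,7,9,10} D(W)={6,7,9}: X {5,7,8}->{5}; Z {3,4,5,7,9,10}->{4}; W {6,7,9}->{9}
So after constraint 2: D(W)={9}, size = 1

Answer: 1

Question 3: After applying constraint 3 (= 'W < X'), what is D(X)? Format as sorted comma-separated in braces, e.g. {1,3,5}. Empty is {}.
Answer: {}

Derivation:
Constraint 1 (V != X) on D(V)={4,5,7,8} D(X)={5,7,8}: no change
Constraint 2 (X + Z = W) on D(X)={5,7,8} D(Z)={3,4,5,7,9,10} D(W)={6,7,9}: X {5,7,8}->{5}; Z {3,4,5,7,9,10}->{4}; W {6,7,9}->{9}
Constraint 3 (W < X) on D(W)={9} D(X)={5}: W {9}->{}; X {5}->{}
So after constraint 3: D(X) = {}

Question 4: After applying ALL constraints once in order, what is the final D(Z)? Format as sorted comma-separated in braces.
Answer: {4}

Derivation:
Constraint 1 (V != X) on D(V)={4,5,7,8} D(X)={5,7,8}: no change
Constraint 2 (X + Z = W) on D(X)={5,7,8} D(Z)={3,4,5,7,9,10} D(W)={6,7,9}: X {5,7,8}->{5}; Z {3,4,5,7,9,10}->{4}; W {6,7,9}->{9}
Constraint 3 (W < X) on D(W)={9} D(X)={5}: W {9}->{}; X {5}->{}
Constraint 4 (V != W) on D(V)={4,5,7,8} D(W)={}: V {4,5,7,8}->{}
So after all 4 constraints: D(Z) = {4}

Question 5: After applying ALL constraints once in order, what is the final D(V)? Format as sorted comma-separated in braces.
Answer: {}

Derivation:
Constraint 1 (V != X) on D(V)={4,5,7,8} D(X)={5,7,8}: no change
Constraint 2 (X + Z = W) on D(X)={5,7,8} D(Z)={3,4,5,7,9,10} D(W)={6,7,9}: X {5,7,8}->{5}; Z {3,4,5,7,9,10}->{4}; W {6,7,9}->{9}
Constraint 3 (W < X) on D(W)={9} D(X)={5}: W {9}->{}; X {5}->{}
Constraint 4 (V != W) on D(V)={4,5,7,8} D(W)={}: V {4,5,7,8}->{}
So after all 4 constraints: D(V) = {}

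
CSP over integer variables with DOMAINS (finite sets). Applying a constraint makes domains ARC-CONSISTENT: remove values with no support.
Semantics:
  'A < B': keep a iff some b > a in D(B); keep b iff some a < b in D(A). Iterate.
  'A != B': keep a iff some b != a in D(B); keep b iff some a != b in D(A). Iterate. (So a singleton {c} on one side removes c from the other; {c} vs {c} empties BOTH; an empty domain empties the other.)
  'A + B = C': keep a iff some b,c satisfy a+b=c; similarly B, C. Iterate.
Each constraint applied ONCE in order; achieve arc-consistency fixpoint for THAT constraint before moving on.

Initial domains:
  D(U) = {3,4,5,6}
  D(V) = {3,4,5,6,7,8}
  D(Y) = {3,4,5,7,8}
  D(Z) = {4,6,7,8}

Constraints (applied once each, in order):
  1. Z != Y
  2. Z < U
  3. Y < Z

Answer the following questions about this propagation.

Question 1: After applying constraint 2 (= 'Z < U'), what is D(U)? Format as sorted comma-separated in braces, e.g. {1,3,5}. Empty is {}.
Constraint 1 (Z != Y) on D(Z)={4,6,7,8} D(Y)={3,4,5,7,8}: no change
Constraint 2 (Z < U) on D(Z)={4,6,7,8} D(U)={3,4,5,6}: Z {4,6,7,8}->{4}; U {3,4,5,6}->{5,6}
So after constraint 2: D(U) = {5,6}

Answer: {5,6}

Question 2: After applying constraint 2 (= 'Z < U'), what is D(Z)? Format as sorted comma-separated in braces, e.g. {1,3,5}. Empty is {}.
Constraint 1 (Z != Y) on D(Z)={4,6,7,8} D(Y)={3,4,5,7,8}: no change
Constraint 2 (Z < U) on D(Z)={4,6,7,8} D(U)={3,4,5,6}: Z {4,6,7,8}->{4}; U {3,4,5,6}->{5,6}
So after constraint 2: D(Z) = {4}

Answer: {4}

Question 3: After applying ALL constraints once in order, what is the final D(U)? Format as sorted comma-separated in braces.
Constraint 1 (Z != Y) on D(Z)={4,6,7,8} D(Y)={3,4,5,7,8}: no change
Constraint 2 (Z < U) on D(Z)={4,6,7,8} D(U)={3,4,5,6}: Z {4,6,7,8}->{4}; U {3,4,5,6}->{5,6}
Constraint 3 (Y < Z) on D(Y)={3,4,5,7,8} D(Z)={4}: Y {3,4,5,7,8}->{3}
So after all 3 constraints: D(U) = {5,6}

Answer: {5,6}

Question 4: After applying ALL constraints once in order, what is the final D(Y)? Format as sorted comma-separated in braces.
Constraint 1 (Z != Y) on D(Z)={4,6,7,8} D(Y)={3,4,5,7,8}: no change
Constraint 2 (Z < U) on D(Z)={4,6,7,8} D(U)={3,4,5,6}: Z {4,6,7,8}->{4}; U {3,4,5,6}->{5,6}
Constraint 3 (Y < Z) on D(Y)={3,4,5,7,8} D(Z)={4}: Y {3,4,5,7,8}->{3}
So after all 3 constraints: D(Y) = {3}

Answer: {3}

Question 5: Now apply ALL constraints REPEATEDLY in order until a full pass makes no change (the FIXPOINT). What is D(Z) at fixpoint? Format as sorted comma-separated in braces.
pass 0 (initial): D(Z)={4,6,7,8}
pass 1: U {3,4,5,6}->{5,6}; Y {3,4,5,7,8}->{3}; Z {4,6,7,8}->{4}
pass 2: no change
Fixpoint after 2 passes: D(Z) = {4}

Answer: {4}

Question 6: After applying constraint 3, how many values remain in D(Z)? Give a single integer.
Answer: 1

Derivation:
Constraint 1 (Z != Y) on D(Z)={4,6,7,8} D(Y)={3,4,5,7,8}: no change
Constraint 2 (Z < U) on D(Z)={4,6,7,8} D(U)={3,4,5,6}: Z {4,6,7,8}->{4}; U {3,4,5,6}->{5,6}
Constraint 3 (Y < Z) on D(Y)={3,4,5,7,8} D(Z)={4}: Y {3,4,5,7,8}->{3}
So after constraint 3: D(Z)={4}, size = 1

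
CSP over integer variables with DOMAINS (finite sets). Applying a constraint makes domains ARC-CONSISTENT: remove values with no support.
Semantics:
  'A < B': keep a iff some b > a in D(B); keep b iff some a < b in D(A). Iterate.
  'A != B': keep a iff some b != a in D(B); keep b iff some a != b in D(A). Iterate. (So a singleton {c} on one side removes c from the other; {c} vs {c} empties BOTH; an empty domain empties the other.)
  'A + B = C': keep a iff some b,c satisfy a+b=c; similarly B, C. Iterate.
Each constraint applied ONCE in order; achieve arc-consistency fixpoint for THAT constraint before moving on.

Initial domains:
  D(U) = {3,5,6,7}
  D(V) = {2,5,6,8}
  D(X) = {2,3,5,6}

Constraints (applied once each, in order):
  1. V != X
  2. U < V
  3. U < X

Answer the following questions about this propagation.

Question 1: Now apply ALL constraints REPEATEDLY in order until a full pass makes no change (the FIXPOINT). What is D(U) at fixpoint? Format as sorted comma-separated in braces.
pass 0 (initial): D(U)={3,5,6,7}
pass 1: U {3,5,6,7}->{3,5}; V {2,5,6,8}->{5,6,8}; X {2,3,5,6}->{5,6}
pass 2: no change
Fixpoint after 2 passes: D(U) = {3,5}

Answer: {3,5}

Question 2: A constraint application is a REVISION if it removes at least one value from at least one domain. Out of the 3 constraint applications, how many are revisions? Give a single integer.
Constraint 1 (V != X) on D(V)={2,5,6,8} D(X)={2,3,5,6}: no change => not a revision
Constraint 2 (U < V) on D(U)={3,5,6,7} D(V)={2,5,6,8}: V {2,5,6,8}->{5,6,8} => REVISION
Constraint 3 (U < X) on D(U)={3,5,6,7} D(X)={2,3,5,6}: U {3,5,6,7}->{3,5}; X {2,3,5,6}->{5,6} => REVISION
Total revisions = 2

Answer: 2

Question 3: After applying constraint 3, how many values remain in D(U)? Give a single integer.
Constraint 1 (V != X) on D(V)={2,5,6,8} D(X)={2,3,5,6}: no change
Constraint 2 (U < V) on D(U)={3,5,6,7} D(V)={2,5,6,8}: V {2,5,6,8}->{5,6,8}
Constraint 3 (U < X) on D(U)={3,5,6,7} D(X)={2,3,5,6}: U {3,5,6,7}->{3,5}; X {2,3,5,6}->{5,6}
So after constraint 3: D(U)={3,5}, size = 2

Answer: 2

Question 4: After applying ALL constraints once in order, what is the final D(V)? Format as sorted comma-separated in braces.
Constraint 1 (V != X) on D(V)={2,5,6,8} D(X)={2,3,5,6}: no change
Constraint 2 (U < V) on D(U)={3,5,6,7} D(V)={2,5,6,8}: V {2,5,6,8}->{5,6,8}
Constraint 3 (U < X) on D(U)={3,5,6,7} D(X)={2,3,5,6}: U {3,5,6,7}->{3,5}; X {2,3,5,6}->{5,6}
So after all 3 constraints: D(V) = {5,6,8}

Answer: {5,6,8}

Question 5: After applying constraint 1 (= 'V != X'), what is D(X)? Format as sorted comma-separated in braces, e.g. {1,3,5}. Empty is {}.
Constraint 1 (V != X) on D(V)={2,5,6,8} D(X)={2,3,5,6}: no change
So after constraint 1: D(X) = {2,3,5,6}

Answer: {2,3,5,6}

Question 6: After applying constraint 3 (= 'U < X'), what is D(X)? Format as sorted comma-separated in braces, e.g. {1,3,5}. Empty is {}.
Answer: {5,6}

Derivation:
Constraint 1 (V != X) on D(V)={2,5,6,8} D(X)={2,3,5,6}: no change
Constraint 2 (U < V) on D(U)={3,5,6,7} D(V)={2,5,6,8}: V {2,5,6,8}->{5,6,8}
Constraint 3 (U < X) on D(U)={3,5,6,7} D(X)={2,3,5,6}: U {3,5,6,7}->{3,5}; X {2,3,5,6}->{5,6}
So after constraint 3: D(X) = {5,6}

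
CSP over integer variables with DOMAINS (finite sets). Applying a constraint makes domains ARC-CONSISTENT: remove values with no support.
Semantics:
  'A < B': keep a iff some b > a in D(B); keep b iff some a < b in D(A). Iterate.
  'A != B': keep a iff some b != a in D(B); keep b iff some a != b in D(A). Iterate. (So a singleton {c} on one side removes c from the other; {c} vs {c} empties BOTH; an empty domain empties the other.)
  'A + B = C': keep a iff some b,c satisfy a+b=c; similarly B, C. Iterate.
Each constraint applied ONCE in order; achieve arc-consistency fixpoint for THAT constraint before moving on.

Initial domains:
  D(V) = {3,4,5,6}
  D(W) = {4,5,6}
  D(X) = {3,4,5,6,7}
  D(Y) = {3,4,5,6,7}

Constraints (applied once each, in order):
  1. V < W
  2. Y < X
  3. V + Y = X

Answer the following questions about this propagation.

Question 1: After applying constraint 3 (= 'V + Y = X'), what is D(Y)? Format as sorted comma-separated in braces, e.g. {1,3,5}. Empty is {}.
Answer: {3,4}

Derivation:
Constraint 1 (V < W) on D(V)={3,4,5,6} D(W)={4,5,6}: V {3,4,5,6}->{3,4,5}
Constraint 2 (Y < X) on D(Y)={3,4,5,6,7} D(X)={3,4,5,6,7}: Y {3,4,5,6,7}->{3,4,5,6}; X {3,4,5,6,7}->{4,5,6,7}
Constraint 3 (V + Y = X) on D(V)={3,4,5} D(Y)={3,4,5,6} D(X)={4,5,6,7}: V {3,4,5}->{3,4}; Y {3,4,5,6}->{3,4}; X {4,5,6,7}->{6,7}
So after constraint 3: D(Y) = {3,4}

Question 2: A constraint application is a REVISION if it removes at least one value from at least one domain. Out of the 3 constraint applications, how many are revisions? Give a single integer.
Constraint 1 (V < W) on D(V)={3,4,5,6} D(W)={4,5,6}: V {3,4,5,6}->{3,4,5} => REVISION
Constraint 2 (Y < X) on D(Y)={3,4,5,6,7} D(X)={3,4,5,6,7}: Y {3,4,5,6,7}->{3,4,5,6}; X {3,4,5,6,7}->{4,5,6,7} => REVISION
Constraint 3 (V + Y = X) on D(V)={3,4,5} D(Y)={3,4,5,6} D(X)={4,5,6,7}: V {3,4,5}->{3,4}; Y {3,4,5,6}->{3,4}; X {4,5,6,7}->{6,7} => REVISION
Total revisions = 3

Answer: 3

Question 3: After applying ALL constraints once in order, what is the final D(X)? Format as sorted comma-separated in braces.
Answer: {6,7}

Derivation:
Constraint 1 (V < W) on D(V)={3,4,5,6} D(W)={4,5,6}: V {3,4,5,6}->{3,4,5}
Constraint 2 (Y < X) on D(Y)={3,4,5,6,7} D(X)={3,4,5,6,7}: Y {3,4,5,6,7}->{3,4,5,6}; X {3,4,5,6,7}->{4,5,6,7}
Constraint 3 (V + Y = X) on D(V)={3,4,5} D(Y)={3,4,5,6} D(X)={4,5,6,7}: V {3,4,5}->{3,4}; Y {3,4,5,6}->{3,4}; X {4,5,6,7}->{6,7}
So after all 3 constraints: D(X) = {6,7}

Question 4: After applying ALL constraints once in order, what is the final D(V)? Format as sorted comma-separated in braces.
Constraint 1 (V < W) on D(V)={3,4,5,6} D(W)={4,5,6}: V {3,4,5,6}->{3,4,5}
Constraint 2 (Y < X) on D(Y)={3,4,5,6,7} D(X)={3,4,5,6,7}: Y {3,4,5,6,7}->{3,4,5,6}; X {3,4,5,6,7}->{4,5,6,7}
Constraint 3 (V + Y = X) on D(V)={3,4,5} D(Y)={3,4,5,6} D(X)={4,5,6,7}: V {3,4,5}->{3,4}; Y {3,4,5,6}->{3,4}; X {4,5,6,7}->{6,7}
So after all 3 constraints: D(V) = {3,4}

Answer: {3,4}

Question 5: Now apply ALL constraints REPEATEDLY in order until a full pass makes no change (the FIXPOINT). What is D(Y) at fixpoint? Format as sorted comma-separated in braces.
pass 0 (initial): D(Y)={3,4,5,6,7}
pass 1: V {3,4,5,6}->{3,4}; X {3,4,5,6,7}->{6,7}; Y {3,4,5,6,7}->{3,4}
pass 2: no change
Fixpoint after 2 passes: D(Y) = {3,4}

Answer: {3,4}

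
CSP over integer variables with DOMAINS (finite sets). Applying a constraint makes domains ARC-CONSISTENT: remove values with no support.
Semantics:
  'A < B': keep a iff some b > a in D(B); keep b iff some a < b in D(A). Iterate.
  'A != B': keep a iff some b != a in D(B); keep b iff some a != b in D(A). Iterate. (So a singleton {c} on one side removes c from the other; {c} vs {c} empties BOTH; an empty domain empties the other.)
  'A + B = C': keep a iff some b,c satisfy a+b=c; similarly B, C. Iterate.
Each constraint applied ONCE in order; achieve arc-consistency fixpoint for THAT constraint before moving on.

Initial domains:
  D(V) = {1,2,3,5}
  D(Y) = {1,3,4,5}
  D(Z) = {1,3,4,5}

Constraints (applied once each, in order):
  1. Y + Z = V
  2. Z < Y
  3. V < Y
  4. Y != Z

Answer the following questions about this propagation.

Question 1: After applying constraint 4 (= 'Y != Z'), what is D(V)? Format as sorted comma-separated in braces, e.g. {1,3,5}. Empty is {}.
Answer: {2}

Derivation:
Constraint 1 (Y + Z = V) on D(Y)={1,3,4,5} D(Z)={1,3,4,5} D(V)={1,2,3,5}: Y {1,3,4,5}->{1,4}; Z {1,3,4,5}->{1,4}; V {1,2,3,5}->{2,5}
Constraint 2 (Z < Y) on D(Z)={1,4} D(Y)={1,4}: Z {1,4}->{1}; Y {1,4}->{4}
Constraint 3 (V < Y) on D(V)={2,5} D(Y)={4}: V {2,5}->{2}
Constraint 4 (Y != Z) on D(Y)={4} D(Z)={1}: no change
So after constraint 4: D(V) = {2}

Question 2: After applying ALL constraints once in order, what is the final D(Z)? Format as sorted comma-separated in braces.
Constraint 1 (Y + Z = V) on D(Y)={1,3,4,5} D(Z)={1,3,4,5} D(V)={1,2,3,5}: Y {1,3,4,5}->{1,4}; Z {1,3,4,5}->{1,4}; V {1,2,3,5}->{2,5}
Constraint 2 (Z < Y) on D(Z)={1,4} D(Y)={1,4}: Z {1,4}->{1}; Y {1,4}->{4}
Constraint 3 (V < Y) on D(V)={2,5} D(Y)={4}: V {2,5}->{2}
Constraint 4 (Y != Z) on D(Y)={4} D(Z)={1}: no change
So after all 4 constraints: D(Z) = {1}

Answer: {1}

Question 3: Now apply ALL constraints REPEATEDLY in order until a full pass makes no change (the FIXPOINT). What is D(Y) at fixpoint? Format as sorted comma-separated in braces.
pass 0 (initial): D(Y)={1,3,4,5}
pass 1: V {1,2,3,5}->{2}; Y {1,3,4,5}->{4}; Z {1,3,4,5}->{1}
pass 2: V {2}->{}; Y {4}->{}; Z {1}->{}
pass 3: no change
Fixpoint after 3 passes: D(Y) = {}

Answer: {}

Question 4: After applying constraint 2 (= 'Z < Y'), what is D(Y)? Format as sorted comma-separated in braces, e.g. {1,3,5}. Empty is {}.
Constraint 1 (Y + Z = V) on D(Y)={1,3,4,5} D(Z)={1,3,4,5} D(V)={1,2,3,5}: Y {1,3,4,5}->{1,4}; Z {1,3,4,5}->{1,4}; V {1,2,3,5}->{2,5}
Constraint 2 (Z < Y) on D(Z)={1,4} D(Y)={1,4}: Z {1,4}->{1}; Y {1,4}->{4}
So after constraint 2: D(Y) = {4}

Answer: {4}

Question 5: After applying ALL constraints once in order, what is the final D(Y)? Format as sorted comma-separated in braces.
Answer: {4}

Derivation:
Constraint 1 (Y + Z = V) on D(Y)={1,3,4,5} D(Z)={1,3,4,5} D(V)={1,2,3,5}: Y {1,3,4,5}->{1,4}; Z {1,3,4,5}->{1,4}; V {1,2,3,5}->{2,5}
Constraint 2 (Z < Y) on D(Z)={1,4} D(Y)={1,4}: Z {1,4}->{1}; Y {1,4}->{4}
Constraint 3 (V < Y) on D(V)={2,5} D(Y)={4}: V {2,5}->{2}
Constraint 4 (Y != Z) on D(Y)={4} D(Z)={1}: no change
So after all 4 constraints: D(Y) = {4}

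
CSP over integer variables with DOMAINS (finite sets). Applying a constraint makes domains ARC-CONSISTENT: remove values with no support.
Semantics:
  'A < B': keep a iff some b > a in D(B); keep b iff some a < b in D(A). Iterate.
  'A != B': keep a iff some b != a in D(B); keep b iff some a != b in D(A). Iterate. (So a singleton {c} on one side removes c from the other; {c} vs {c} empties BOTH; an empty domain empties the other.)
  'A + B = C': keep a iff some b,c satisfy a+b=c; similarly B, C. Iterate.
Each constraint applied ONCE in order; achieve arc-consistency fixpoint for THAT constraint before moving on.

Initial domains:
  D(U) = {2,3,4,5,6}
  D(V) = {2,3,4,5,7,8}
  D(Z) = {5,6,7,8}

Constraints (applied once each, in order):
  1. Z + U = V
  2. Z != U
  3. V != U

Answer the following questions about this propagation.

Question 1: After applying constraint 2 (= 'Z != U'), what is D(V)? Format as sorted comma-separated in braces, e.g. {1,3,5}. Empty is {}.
Answer: {7,8}

Derivation:
Constraint 1 (Z + U = V) on D(Z)={5,6,7,8} D(U)={2,3,4,5,6} D(V)={2,3,4,5,7,8}: Z {5,6,7,8}->{5,6}; U {2,3,4,5,6}->{2,3}; V {2,3,4,5,7,8}->{7,8}
Constraint 2 (Z != U) on D(Z)={5,6} D(U)={2,3}: no change
So after constraint 2: D(V) = {7,8}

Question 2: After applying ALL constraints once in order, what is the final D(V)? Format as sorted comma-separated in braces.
Answer: {7,8}

Derivation:
Constraint 1 (Z + U = V) on D(Z)={5,6,7,8} D(U)={2,3,4,5,6} D(V)={2,3,4,5,7,8}: Z {5,6,7,8}->{5,6}; U {2,3,4,5,6}->{2,3}; V {2,3,4,5,7,8}->{7,8}
Constraint 2 (Z != U) on D(Z)={5,6} D(U)={2,3}: no change
Constraint 3 (V != U) on D(V)={7,8} D(U)={2,3}: no change
So after all 3 constraints: D(V) = {7,8}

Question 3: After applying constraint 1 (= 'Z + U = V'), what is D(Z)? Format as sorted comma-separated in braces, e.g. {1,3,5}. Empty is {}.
Constraint 1 (Z + U = V) on D(Z)={5,6,7,8} D(U)={2,3,4,5,6} D(V)={2,3,4,5,7,8}: Z {5,6,7,8}->{5,6}; U {2,3,4,5,6}->{2,3}; V {2,3,4,5,7,8}->{7,8}
So after constraint 1: D(Z) = {5,6}

Answer: {5,6}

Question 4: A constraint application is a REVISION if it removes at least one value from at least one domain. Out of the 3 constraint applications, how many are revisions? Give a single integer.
Answer: 1

Derivation:
Constraint 1 (Z + U = V) on D(Z)={5,6,7,8} D(U)={2,3,4,5,6} D(V)={2,3,4,5,7,8}: Z {5,6,7,8}->{5,6}; U {2,3,4,5,6}->{2,3}; V {2,3,4,5,7,8}->{7,8} => REVISION
Constraint 2 (Z != U) on D(Z)={5,6} D(U)={2,3}: no change => not a revision
Constraint 3 (V != U) on D(V)={7,8} D(U)={2,3}: no change => not a revision
Total revisions = 1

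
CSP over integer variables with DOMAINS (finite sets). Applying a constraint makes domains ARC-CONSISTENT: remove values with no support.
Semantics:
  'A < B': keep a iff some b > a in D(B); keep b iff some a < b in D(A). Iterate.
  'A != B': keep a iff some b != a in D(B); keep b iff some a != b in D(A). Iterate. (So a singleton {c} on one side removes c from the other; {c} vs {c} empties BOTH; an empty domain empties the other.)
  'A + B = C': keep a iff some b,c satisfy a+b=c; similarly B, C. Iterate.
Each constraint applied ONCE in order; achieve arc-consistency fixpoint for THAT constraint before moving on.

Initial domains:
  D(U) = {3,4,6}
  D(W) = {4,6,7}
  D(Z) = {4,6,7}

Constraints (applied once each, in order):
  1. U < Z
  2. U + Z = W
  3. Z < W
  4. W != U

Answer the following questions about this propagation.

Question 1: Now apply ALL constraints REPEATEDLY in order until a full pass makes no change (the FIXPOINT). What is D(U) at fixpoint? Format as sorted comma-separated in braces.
pass 0 (initial): D(U)={3,4,6}
pass 1: U {3,4,6}->{3}; W {4,6,7}->{7}; Z {4,6,7}->{4}
pass 2: no change
Fixpoint after 2 passes: D(U) = {3}

Answer: {3}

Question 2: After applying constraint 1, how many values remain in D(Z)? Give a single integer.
Answer: 3

Derivation:
Constraint 1 (U < Z) on D(U)={3,4,6} D(Z)={4,6,7}: no change
So after constraint 1: D(Z)={4,6,7}, size = 3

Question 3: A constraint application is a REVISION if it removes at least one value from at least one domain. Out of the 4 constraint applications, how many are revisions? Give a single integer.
Answer: 1

Derivation:
Constraint 1 (U < Z) on D(U)={3,4,6} D(Z)={4,6,7}: no change => not a revision
Constraint 2 (U + Z = W) on D(U)={3,4,6} D(Z)={4,6,7} D(W)={4,6,7}: U {3,4,6}->{3}; Z {4,6,7}->{4}; W {4,6,7}->{7} => REVISION
Constraint 3 (Z < W) on D(Z)={4} D(W)={7}: no change => not a revision
Constraint 4 (W != U) on D(W)={7} D(U)={3}: no change => not a revision
Total revisions = 1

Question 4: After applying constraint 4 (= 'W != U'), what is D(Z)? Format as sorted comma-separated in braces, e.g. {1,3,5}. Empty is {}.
Constraint 1 (U < Z) on D(U)={3,4,6} D(Z)={4,6,7}: no change
Constraint 2 (U + Z = W) on D(U)={3,4,6} D(Z)={4,6,7} D(W)={4,6,7}: U {3,4,6}->{3}; Z {4,6,7}->{4}; W {4,6,7}->{7}
Constraint 3 (Z < W) on D(Z)={4} D(W)={7}: no change
Constraint 4 (W != U) on D(W)={7} D(U)={3}: no change
So after constraint 4: D(Z) = {4}

Answer: {4}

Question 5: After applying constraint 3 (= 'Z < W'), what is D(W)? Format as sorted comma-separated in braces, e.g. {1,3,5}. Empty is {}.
Answer: {7}

Derivation:
Constraint 1 (U < Z) on D(U)={3,4,6} D(Z)={4,6,7}: no change
Constraint 2 (U + Z = W) on D(U)={3,4,6} D(Z)={4,6,7} D(W)={4,6,7}: U {3,4,6}->{3}; Z {4,6,7}->{4}; W {4,6,7}->{7}
Constraint 3 (Z < W) on D(Z)={4} D(W)={7}: no change
So after constraint 3: D(W) = {7}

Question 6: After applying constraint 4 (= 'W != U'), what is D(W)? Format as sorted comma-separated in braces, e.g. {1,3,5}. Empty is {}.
Answer: {7}

Derivation:
Constraint 1 (U < Z) on D(U)={3,4,6} D(Z)={4,6,7}: no change
Constraint 2 (U + Z = W) on D(U)={3,4,6} D(Z)={4,6,7} D(W)={4,6,7}: U {3,4,6}->{3}; Z {4,6,7}->{4}; W {4,6,7}->{7}
Constraint 3 (Z < W) on D(Z)={4} D(W)={7}: no change
Constraint 4 (W != U) on D(W)={7} D(U)={3}: no change
So after constraint 4: D(W) = {7}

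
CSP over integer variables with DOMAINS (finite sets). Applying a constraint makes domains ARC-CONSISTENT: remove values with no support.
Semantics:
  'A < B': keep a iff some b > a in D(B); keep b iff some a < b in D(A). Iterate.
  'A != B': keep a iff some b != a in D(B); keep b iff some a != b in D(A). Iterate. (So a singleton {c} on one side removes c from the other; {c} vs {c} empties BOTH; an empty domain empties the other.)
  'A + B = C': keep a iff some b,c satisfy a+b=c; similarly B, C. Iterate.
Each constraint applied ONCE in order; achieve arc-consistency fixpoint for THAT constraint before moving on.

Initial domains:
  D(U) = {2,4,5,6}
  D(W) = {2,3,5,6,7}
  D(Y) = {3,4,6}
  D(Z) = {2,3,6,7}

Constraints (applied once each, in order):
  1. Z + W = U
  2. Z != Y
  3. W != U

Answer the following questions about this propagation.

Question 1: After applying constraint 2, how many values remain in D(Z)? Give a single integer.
Answer: 2

Derivation:
Constraint 1 (Z + W = U) on D(Z)={2,3,6,7} D(W)={2,3,5,6,7} D(U)={2,4,5,6}: Z {2,3,6,7}->{2,3}; W {2,3,5,6,7}->{2,3}; U {2,4,5,6}->{4,5,6}
Constraint 2 (Z != Y) on D(Z)={2,3} D(Y)={3,4,6}: no change
So after constraint 2: D(Z)={2,3}, size = 2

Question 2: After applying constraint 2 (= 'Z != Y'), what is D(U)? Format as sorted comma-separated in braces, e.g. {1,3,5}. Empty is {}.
Answer: {4,5,6}

Derivation:
Constraint 1 (Z + W = U) on D(Z)={2,3,6,7} D(W)={2,3,5,6,7} D(U)={2,4,5,6}: Z {2,3,6,7}->{2,3}; W {2,3,5,6,7}->{2,3}; U {2,4,5,6}->{4,5,6}
Constraint 2 (Z != Y) on D(Z)={2,3} D(Y)={3,4,6}: no change
So after constraint 2: D(U) = {4,5,6}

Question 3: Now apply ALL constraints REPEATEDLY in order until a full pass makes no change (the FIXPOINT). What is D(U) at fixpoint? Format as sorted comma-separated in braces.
Answer: {4,5,6}

Derivation:
pass 0 (initial): D(U)={2,4,5,6}
pass 1: U {2,4,5,6}->{4,5,6}; W {2,3,5,6,7}->{2,3}; Z {2,3,6,7}->{2,3}
pass 2: no change
Fixpoint after 2 passes: D(U) = {4,5,6}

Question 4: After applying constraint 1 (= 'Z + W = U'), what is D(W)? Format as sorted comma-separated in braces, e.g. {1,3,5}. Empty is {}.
Constraint 1 (Z + W = U) on D(Z)={2,3,6,7} D(W)={2,3,5,6,7} D(U)={2,4,5,6}: Z {2,3,6,7}->{2,3}; W {2,3,5,6,7}->{2,3}; U {2,4,5,6}->{4,5,6}
So after constraint 1: D(W) = {2,3}

Answer: {2,3}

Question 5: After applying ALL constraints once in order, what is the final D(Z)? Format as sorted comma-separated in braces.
Answer: {2,3}

Derivation:
Constraint 1 (Z + W = U) on D(Z)={2,3,6,7} D(W)={2,3,5,6,7} D(U)={2,4,5,6}: Z {2,3,6,7}->{2,3}; W {2,3,5,6,7}->{2,3}; U {2,4,5,6}->{4,5,6}
Constraint 2 (Z != Y) on D(Z)={2,3} D(Y)={3,4,6}: no change
Constraint 3 (W != U) on D(W)={2,3} D(U)={4,5,6}: no change
So after all 3 constraints: D(Z) = {2,3}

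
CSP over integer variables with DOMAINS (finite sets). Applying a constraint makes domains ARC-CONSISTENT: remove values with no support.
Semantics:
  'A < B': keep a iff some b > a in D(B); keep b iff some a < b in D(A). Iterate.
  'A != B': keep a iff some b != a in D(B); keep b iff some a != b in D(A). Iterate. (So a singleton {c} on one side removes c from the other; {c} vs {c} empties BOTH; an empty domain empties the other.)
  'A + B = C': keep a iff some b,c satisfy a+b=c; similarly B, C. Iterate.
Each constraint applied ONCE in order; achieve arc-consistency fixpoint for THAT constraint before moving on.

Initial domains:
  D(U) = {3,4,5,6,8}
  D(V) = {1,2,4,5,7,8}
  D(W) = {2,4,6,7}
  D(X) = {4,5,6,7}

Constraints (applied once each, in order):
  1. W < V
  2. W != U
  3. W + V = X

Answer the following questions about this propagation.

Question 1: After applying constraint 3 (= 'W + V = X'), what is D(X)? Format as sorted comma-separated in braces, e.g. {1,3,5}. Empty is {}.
Answer: {6,7}

Derivation:
Constraint 1 (W < V) on D(W)={2,4,6,7} D(V)={1,2,4,5,7,8}: V {1,2,4,5,7,8}->{4,5,7,8}
Constraint 2 (W != U) on D(W)={2,4,6,7} D(U)={3,4,5,6,8}: no change
Constraint 3 (W + V = X) on D(W)={2,4,6,7} D(V)={4,5,7,8} D(X)={4,5,6,7}: W {2,4,6,7}->{2}; V {4,5,7,8}->{4,5}; X {4,5,6,7}->{6,7}
So after constraint 3: D(X) = {6,7}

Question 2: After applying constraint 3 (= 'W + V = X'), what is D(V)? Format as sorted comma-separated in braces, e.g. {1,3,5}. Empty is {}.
Constraint 1 (W < V) on D(W)={2,4,6,7} D(V)={1,2,4,5,7,8}: V {1,2,4,5,7,8}->{4,5,7,8}
Constraint 2 (W != U) on D(W)={2,4,6,7} D(U)={3,4,5,6,8}: no change
Constraint 3 (W + V = X) on D(W)={2,4,6,7} D(V)={4,5,7,8} D(X)={4,5,6,7}: W {2,4,6,7}->{2}; V {4,5,7,8}->{4,5}; X {4,5,6,7}->{6,7}
So after constraint 3: D(V) = {4,5}

Answer: {4,5}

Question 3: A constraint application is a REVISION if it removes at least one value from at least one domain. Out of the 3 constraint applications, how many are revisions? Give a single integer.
Answer: 2

Derivation:
Constraint 1 (W < V) on D(W)={2,4,6,7} D(V)={1,2,4,5,7,8}: V {1,2,4,5,7,8}->{4,5,7,8} => REVISION
Constraint 2 (W != U) on D(W)={2,4,6,7} D(U)={3,4,5,6,8}: no change => not a revision
Constraint 3 (W + V = X) on D(W)={2,4,6,7} D(V)={4,5,7,8} D(X)={4,5,6,7}: W {2,4,6,7}->{2}; V {4,5,7,8}->{4,5}; X {4,5,6,7}->{6,7} => REVISION
Total revisions = 2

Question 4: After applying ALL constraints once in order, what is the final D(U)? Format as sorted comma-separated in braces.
Constraint 1 (W < V) on D(W)={2,4,6,7} D(V)={1,2,4,5,7,8}: V {1,2,4,5,7,8}->{4,5,7,8}
Constraint 2 (W != U) on D(W)={2,4,6,7} D(U)={3,4,5,6,8}: no change
Constraint 3 (W + V = X) on D(W)={2,4,6,7} D(V)={4,5,7,8} D(X)={4,5,6,7}: W {2,4,6,7}->{2}; V {4,5,7,8}->{4,5}; X {4,5,6,7}->{6,7}
So after all 3 constraints: D(U) = {3,4,5,6,8}

Answer: {3,4,5,6,8}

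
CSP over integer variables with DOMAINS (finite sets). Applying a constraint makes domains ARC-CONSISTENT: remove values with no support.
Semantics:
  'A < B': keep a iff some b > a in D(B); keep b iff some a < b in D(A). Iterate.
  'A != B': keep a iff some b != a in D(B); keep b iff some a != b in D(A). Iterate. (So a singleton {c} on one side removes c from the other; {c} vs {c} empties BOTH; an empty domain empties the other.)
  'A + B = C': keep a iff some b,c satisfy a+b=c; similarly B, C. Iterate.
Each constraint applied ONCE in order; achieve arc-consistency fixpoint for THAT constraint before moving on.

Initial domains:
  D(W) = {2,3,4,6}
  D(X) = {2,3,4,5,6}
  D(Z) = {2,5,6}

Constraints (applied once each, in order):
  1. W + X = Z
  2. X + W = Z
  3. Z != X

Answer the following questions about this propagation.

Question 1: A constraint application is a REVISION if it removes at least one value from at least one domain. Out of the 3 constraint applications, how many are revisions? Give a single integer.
Constraint 1 (W + X = Z) on D(W)={2,3,4,6} D(X)={2,3,4,5,6} D(Z)={2,5,6}: W {2,3,4,6}->{2,3,4}; X {2,3,4,5,6}->{2,3,4}; Z {2,5,6}->{5,6} => REVISION
Constraint 2 (X + W = Z) on D(X)={2,3,4} D(W)={2,3,4} D(Z)={5,6}: no change => not a revision
Constraint 3 (Z != X) on D(Z)={5,6} D(X)={2,3,4}: no change => not a revision
Total revisions = 1

Answer: 1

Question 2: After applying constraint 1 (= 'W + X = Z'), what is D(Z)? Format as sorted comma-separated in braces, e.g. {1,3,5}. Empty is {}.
Answer: {5,6}

Derivation:
Constraint 1 (W + X = Z) on D(W)={2,3,4,6} D(X)={2,3,4,5,6} D(Z)={2,5,6}: W {2,3,4,6}->{2,3,4}; X {2,3,4,5,6}->{2,3,4}; Z {2,5,6}->{5,6}
So after constraint 1: D(Z) = {5,6}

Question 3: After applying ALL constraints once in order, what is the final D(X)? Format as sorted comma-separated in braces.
Constraint 1 (W + X = Z) on D(W)={2,3,4,6} D(X)={2,3,4,5,6} D(Z)={2,5,6}: W {2,3,4,6}->{2,3,4}; X {2,3,4,5,6}->{2,3,4}; Z {2,5,6}->{5,6}
Constraint 2 (X + W = Z) on D(X)={2,3,4} D(W)={2,3,4} D(Z)={5,6}: no change
Constraint 3 (Z != X) on D(Z)={5,6} D(X)={2,3,4}: no change
So after all 3 constraints: D(X) = {2,3,4}

Answer: {2,3,4}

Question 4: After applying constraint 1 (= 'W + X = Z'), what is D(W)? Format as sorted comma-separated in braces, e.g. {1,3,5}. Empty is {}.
Constraint 1 (W + X = Z) on D(W)={2,3,4,6} D(X)={2,3,4,5,6} D(Z)={2,5,6}: W {2,3,4,6}->{2,3,4}; X {2,3,4,5,6}->{2,3,4}; Z {2,5,6}->{5,6}
So after constraint 1: D(W) = {2,3,4}

Answer: {2,3,4}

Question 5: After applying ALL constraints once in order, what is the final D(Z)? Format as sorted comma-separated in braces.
Constraint 1 (W + X = Z) on D(W)={2,3,4,6} D(X)={2,3,4,5,6} D(Z)={2,5,6}: W {2,3,4,6}->{2,3,4}; X {2,3,4,5,6}->{2,3,4}; Z {2,5,6}->{5,6}
Constraint 2 (X + W = Z) on D(X)={2,3,4} D(W)={2,3,4} D(Z)={5,6}: no change
Constraint 3 (Z != X) on D(Z)={5,6} D(X)={2,3,4}: no change
So after all 3 constraints: D(Z) = {5,6}

Answer: {5,6}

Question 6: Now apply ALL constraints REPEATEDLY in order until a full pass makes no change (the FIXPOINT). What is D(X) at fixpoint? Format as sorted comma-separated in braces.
Answer: {2,3,4}

Derivation:
pass 0 (initial): D(X)={2,3,4,5,6}
pass 1: W {2,3,4,6}->{2,3,4}; X {2,3,4,5,6}->{2,3,4}; Z {2,5,6}->{5,6}
pass 2: no change
Fixpoint after 2 passes: D(X) = {2,3,4}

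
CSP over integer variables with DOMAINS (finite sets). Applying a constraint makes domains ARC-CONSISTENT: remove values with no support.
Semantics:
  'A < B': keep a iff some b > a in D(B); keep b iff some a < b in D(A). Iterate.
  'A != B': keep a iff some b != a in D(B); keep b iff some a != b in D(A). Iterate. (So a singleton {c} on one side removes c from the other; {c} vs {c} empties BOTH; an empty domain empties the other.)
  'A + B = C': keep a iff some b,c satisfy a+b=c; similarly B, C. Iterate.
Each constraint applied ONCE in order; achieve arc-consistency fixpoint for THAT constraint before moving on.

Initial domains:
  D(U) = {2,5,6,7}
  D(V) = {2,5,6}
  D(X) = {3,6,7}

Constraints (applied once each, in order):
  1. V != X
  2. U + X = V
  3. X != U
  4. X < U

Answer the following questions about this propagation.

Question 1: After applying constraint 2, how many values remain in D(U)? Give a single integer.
Constraint 1 (V != X) on D(V)={2,5,6} D(X)={3,6,7}: no change
Constraint 2 (U + X = V) on D(U)={2,5,6,7} D(X)={3,6,7} D(V)={2,5,6}: U {2,5,6,7}->{2}; X {3,6,7}->{3}; V {2,5,6}->{5}
So after constraint 2: D(U)={2}, size = 1

Answer: 1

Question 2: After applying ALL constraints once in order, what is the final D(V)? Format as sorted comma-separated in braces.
Answer: {5}

Derivation:
Constraint 1 (V != X) on D(V)={2,5,6} D(X)={3,6,7}: no change
Constraint 2 (U + X = V) on D(U)={2,5,6,7} D(X)={3,6,7} D(V)={2,5,6}: U {2,5,6,7}->{2}; X {3,6,7}->{3}; V {2,5,6}->{5}
Constraint 3 (X != U) on D(X)={3} D(U)={2}: no change
Constraint 4 (X < U) on D(X)={3} D(U)={2}: X {3}->{}; U {2}->{}
So after all 4 constraints: D(V) = {5}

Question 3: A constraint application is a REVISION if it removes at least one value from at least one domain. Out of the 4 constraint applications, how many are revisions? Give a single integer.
Answer: 2

Derivation:
Constraint 1 (V != X) on D(V)={2,5,6} D(X)={3,6,7}: no change => not a revision
Constraint 2 (U + X = V) on D(U)={2,5,6,7} D(X)={3,6,7} D(V)={2,5,6}: U {2,5,6,7}->{2}; X {3,6,7}->{3}; V {2,5,6}->{5} => REVISION
Constraint 3 (X != U) on D(X)={3} D(U)={2}: no change => not a revision
Constraint 4 (X < U) on D(X)={3} D(U)={2}: X {3}->{}; U {2}->{} => REVISION
Total revisions = 2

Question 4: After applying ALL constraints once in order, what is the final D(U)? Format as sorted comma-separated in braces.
Constraint 1 (V != X) on D(V)={2,5,6} D(X)={3,6,7}: no change
Constraint 2 (U + X = V) on D(U)={2,5,6,7} D(X)={3,6,7} D(V)={2,5,6}: U {2,5,6,7}->{2}; X {3,6,7}->{3}; V {2,5,6}->{5}
Constraint 3 (X != U) on D(X)={3} D(U)={2}: no change
Constraint 4 (X < U) on D(X)={3} D(U)={2}: X {3}->{}; U {2}->{}
So after all 4 constraints: D(U) = {}

Answer: {}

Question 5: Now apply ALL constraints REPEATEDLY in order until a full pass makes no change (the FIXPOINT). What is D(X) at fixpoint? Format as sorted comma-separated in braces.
Answer: {}

Derivation:
pass 0 (initial): D(X)={3,6,7}
pass 1: U {2,5,6,7}->{}; V {2,5,6}->{5}; X {3,6,7}->{}
pass 2: V {5}->{}
pass 3: no change
Fixpoint after 3 passes: D(X) = {}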